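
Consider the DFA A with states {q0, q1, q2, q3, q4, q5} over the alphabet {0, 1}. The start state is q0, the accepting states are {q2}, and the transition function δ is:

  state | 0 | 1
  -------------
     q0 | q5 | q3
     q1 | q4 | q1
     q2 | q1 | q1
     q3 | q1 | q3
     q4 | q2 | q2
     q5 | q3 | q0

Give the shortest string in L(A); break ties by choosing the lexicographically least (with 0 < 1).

1000

A breadth-first search from q0 reaches an accepting state first via the path q0 → q3 → q1 → q4 → q2 on input 1000.
No string of length < 4 is accepted (BFS exhausts all shorter strings without reaching an accepting state), and 1000 is the lexicographically least accepting string of length 4.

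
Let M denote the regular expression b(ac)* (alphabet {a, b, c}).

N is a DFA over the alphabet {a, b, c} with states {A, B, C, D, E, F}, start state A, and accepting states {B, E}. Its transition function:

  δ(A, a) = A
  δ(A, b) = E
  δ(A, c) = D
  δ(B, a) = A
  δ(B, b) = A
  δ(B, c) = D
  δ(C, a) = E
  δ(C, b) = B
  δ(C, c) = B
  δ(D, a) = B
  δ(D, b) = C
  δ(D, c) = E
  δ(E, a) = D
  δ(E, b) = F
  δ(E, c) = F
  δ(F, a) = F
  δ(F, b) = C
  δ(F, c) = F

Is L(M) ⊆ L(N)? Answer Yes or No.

Converting the expression M to a DFA (subset construction, then merging equivalent states) gives the minimal DFA with states {m0, m1, m2, m3}, start state m0, accepting states {m2} and transitions m0: a→m1, b→m2, c→m1; m1: a→m1, b→m1, c→m1; m2: a→m3, b→m1, c→m1; m3: a→m1, b→m1, c→m2.
Exploring the product automaton M × N from the start pair (m0, A), following both machines on each input symbol, reaches 9 state pairs: (m0, A), (m1, A), (m2, E), (m1, D), (m1, E), (m3, D), (m1, F), (m1, B), (m1, C).
M accepts in {m2} and N accepts in {B, E}. The reachable pairs whose M-component is accepting are (m2, E); in each of them the N-component is accepting too, so the product for L(M) \ L(N) (M-component accepting, N-component rejecting) has no reachable accepting pair and the difference is empty.
Hence every string in L(M) is also in L(N).

Yes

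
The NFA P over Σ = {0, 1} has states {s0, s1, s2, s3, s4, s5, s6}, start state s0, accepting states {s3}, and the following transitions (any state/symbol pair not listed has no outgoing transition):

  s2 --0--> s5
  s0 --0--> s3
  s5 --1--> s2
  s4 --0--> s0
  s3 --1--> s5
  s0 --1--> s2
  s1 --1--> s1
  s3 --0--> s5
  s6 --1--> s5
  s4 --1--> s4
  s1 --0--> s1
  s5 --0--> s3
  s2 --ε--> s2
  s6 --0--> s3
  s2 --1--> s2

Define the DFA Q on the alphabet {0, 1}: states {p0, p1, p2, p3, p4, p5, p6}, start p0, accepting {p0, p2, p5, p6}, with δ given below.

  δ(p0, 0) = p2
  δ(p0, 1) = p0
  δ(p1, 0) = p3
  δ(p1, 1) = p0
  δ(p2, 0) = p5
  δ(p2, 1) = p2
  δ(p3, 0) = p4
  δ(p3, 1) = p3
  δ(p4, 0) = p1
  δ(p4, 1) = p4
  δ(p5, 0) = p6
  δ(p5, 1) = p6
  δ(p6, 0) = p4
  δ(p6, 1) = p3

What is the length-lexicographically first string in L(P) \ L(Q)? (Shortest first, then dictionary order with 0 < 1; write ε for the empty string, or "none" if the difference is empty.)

The string 00000 is accepted by P but not by Q.
No shorter string lies in the difference, and 00000 is the lexicographically first length-5 string in L(P) \ L(Q).

00000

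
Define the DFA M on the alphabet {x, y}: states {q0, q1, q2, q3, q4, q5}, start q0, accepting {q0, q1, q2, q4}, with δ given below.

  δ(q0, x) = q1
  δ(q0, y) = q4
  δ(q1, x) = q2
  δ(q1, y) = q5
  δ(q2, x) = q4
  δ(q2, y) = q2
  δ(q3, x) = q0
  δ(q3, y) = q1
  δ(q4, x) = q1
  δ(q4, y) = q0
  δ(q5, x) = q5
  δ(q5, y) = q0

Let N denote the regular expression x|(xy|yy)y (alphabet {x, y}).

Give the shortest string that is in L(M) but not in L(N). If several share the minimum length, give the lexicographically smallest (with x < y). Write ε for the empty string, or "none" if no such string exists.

ε

The empty string ε is accepted by M but not by N.
Since ε is the unique shortest string, it is the required witness.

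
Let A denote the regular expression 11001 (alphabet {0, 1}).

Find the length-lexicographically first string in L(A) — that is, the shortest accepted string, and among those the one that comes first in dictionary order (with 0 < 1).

11001

By inspection of the expression, no string of length less than 5 matches, and 11001 is the lexicographically first match of length 5.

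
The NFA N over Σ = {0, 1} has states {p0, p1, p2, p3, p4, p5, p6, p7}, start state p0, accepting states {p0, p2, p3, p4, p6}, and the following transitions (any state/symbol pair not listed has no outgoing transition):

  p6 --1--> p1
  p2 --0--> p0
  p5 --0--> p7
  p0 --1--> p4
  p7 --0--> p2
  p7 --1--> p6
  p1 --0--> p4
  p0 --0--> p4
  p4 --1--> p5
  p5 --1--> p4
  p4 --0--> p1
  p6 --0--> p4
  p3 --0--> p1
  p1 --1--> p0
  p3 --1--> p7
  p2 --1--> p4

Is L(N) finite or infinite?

infinite

State p0 is reachable from the start and can reach an accepting state, and it lies on the cycle p0 → p4 → p1 → p0.
Traversing that cycle any number of times yields accepted strings of unbounded length, so the language is infinite.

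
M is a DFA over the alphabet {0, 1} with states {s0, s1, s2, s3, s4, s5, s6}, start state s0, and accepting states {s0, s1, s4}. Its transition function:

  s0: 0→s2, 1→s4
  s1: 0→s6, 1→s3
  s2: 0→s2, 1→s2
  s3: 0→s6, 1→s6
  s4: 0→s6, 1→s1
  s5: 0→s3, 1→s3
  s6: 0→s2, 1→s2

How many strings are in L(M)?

The useful subgraph on states {s0, s1, s4} is acyclic, so L(M) is finite; the longest accepting path visits 3 useful states, giving maximum string length 2.
Counting accepting paths from s0 by length: 1 of length 0, 1 of length 1, 1 of length 2. Total 3.

3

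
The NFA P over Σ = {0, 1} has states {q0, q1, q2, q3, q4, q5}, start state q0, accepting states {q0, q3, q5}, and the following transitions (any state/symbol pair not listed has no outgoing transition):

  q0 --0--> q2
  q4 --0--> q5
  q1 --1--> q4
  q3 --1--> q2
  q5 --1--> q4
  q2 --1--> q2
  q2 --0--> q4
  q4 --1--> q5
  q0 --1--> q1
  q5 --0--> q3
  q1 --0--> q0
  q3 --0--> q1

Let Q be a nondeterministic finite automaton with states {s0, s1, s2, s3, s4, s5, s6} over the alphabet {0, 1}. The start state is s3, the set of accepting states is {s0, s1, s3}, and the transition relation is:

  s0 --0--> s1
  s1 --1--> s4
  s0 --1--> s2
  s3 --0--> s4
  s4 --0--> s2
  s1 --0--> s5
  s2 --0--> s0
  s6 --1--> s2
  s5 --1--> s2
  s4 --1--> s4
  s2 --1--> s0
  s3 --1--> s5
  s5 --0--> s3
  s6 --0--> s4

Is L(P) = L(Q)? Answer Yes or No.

Exploring the product automaton P × Q from the start pair (q0, s3), following both machines on each input symbol, reaches 6 state pairs: (q0, s3), (q2, s4), (q1, s5), (q4, s2), (q5, s0), (q3, s1).
P accepts in {q0, q3, q5} and Q accepts in {s0, s1, s3}. In every reachable pair the two components are either both accepting — (q0, s3), (q5, s0), (q3, s1) — or both non-accepting, so no string is accepted by exactly one of the machines: L(P) \ L(Q) and L(Q) \ L(P) are both empty.
Hence every string is accepted by P iff it is accepted by Q, and the two languages coincide.

Yes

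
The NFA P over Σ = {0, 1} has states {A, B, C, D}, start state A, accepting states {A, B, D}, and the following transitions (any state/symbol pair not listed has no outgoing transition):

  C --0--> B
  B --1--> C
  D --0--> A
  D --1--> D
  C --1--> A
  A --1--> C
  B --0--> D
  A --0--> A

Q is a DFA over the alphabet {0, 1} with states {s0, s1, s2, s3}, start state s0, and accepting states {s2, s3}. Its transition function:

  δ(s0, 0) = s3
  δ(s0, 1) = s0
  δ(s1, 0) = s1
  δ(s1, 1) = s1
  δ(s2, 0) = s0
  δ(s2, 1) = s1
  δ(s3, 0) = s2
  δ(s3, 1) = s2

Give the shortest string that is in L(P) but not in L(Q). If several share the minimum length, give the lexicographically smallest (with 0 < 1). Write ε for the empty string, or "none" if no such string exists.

ε

The empty string ε is accepted by P but not by Q.
Since ε is the unique shortest string, it is the required witness.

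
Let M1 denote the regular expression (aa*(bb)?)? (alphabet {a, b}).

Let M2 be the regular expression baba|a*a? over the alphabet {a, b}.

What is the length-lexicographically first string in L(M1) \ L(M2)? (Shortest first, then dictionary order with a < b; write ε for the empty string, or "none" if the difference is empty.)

The string abb is accepted by M1 but not by M2.
No shorter string lies in the difference, and abb is the lexicographically first length-3 string in L(M1) \ L(M2).

abb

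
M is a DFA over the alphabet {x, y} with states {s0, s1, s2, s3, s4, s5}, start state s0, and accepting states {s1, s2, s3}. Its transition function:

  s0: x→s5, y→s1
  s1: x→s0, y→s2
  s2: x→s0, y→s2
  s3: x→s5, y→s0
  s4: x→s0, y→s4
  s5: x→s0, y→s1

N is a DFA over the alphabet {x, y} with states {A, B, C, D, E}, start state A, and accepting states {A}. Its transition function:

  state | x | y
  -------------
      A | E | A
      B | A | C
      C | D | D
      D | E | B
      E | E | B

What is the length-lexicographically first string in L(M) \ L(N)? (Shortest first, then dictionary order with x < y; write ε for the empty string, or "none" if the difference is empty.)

The string xy is accepted by M but not by N.
No shorter string lies in the difference, and xy is the lexicographically first length-2 string in L(M) \ L(N).

xy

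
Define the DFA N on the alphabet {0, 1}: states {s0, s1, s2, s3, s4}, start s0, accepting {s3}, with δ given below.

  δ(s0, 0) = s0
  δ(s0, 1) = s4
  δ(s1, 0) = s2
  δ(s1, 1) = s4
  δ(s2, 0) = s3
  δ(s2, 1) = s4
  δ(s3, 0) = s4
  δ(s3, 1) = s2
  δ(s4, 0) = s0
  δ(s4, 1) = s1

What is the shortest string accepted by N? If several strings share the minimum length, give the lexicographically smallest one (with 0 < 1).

1100

A breadth-first search from s0 reaches an accepting state first via the path s0 → s4 → s1 → s2 → s3 on input 1100.
No string of length < 4 is accepted (BFS exhausts all shorter strings without reaching an accepting state), and 1100 is the lexicographically least accepting string of length 4.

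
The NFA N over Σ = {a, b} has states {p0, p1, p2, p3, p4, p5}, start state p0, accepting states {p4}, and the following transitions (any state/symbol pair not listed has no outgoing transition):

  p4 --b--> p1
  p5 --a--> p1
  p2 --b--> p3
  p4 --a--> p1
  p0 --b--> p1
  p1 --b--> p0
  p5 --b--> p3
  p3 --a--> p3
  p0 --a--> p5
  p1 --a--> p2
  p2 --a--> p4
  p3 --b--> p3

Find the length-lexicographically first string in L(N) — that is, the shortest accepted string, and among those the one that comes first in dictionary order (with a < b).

A breadth-first search from p0 reaches an accepting state first via the path p0 → p1 → p2 → p4 on input baa.
No string of length < 3 is accepted (BFS exhausts all shorter strings without reaching an accepting state), and baa is the lexicographically least accepting string of length 3.

baa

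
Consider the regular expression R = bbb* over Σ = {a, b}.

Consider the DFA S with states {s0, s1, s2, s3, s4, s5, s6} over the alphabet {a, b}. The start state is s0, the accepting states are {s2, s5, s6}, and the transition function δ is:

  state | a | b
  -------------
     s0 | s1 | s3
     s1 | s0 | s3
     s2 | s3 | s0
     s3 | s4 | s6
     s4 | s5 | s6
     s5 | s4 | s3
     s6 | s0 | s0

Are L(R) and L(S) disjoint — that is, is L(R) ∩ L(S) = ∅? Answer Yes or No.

The string bb is accepted by both R and S.
Hence L(R) ∩ L(S) ≠ ∅.

No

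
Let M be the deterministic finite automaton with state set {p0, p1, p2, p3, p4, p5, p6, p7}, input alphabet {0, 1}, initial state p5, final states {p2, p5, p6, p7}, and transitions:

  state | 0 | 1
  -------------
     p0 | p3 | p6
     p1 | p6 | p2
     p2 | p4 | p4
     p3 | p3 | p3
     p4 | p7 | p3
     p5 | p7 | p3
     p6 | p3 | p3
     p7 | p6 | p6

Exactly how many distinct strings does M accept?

The useful subgraph on states {p5, p6, p7} is acyclic, so L(M) is finite; the longest accepting path visits 3 useful states, giving maximum string length 2.
Counting accepting paths from p5 by length: 1 of length 0, 1 of length 1, 2 of length 2. Total 4.

4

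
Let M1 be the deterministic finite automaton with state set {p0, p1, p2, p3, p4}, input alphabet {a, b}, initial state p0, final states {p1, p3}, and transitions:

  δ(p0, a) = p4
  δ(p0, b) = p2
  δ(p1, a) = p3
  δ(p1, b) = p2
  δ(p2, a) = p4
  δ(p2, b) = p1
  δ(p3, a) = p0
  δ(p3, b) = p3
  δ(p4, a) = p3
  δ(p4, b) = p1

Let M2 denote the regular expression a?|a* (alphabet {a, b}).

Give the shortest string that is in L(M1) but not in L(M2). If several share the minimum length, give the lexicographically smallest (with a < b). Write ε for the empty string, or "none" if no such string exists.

ab

The string ab is accepted by M1 but not by M2.
No shorter string lies in the difference, and ab is the lexicographically first length-2 string in L(M1) \ L(M2).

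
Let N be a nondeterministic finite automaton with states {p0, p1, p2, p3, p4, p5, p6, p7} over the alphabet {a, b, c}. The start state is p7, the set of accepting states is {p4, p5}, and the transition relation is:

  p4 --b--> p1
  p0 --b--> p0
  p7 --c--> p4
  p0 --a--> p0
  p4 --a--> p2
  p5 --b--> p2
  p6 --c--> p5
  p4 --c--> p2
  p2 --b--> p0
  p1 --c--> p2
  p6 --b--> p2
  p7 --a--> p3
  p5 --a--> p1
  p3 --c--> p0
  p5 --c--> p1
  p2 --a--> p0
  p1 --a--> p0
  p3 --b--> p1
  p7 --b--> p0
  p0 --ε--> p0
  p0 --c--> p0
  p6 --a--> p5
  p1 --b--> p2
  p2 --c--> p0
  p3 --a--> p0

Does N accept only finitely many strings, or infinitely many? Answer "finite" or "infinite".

finite

The useful states (reachable from p7 and able to reach an accepting state) are {p4, p7}.
Restricted to these states the transition graph has no cycle, so every accepting path has bounded length and L is finite.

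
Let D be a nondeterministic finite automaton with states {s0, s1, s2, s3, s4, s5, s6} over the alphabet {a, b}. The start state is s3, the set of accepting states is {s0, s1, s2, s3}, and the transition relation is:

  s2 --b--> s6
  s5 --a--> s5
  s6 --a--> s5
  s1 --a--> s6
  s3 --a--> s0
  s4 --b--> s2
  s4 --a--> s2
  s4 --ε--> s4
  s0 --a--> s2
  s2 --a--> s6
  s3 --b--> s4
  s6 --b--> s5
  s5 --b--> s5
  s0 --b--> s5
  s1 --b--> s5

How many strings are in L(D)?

The useful subgraph on states {s0, s2, s3, s4} is acyclic, so L(D) is finite; the longest accepting path visits 3 useful states, giving maximum string length 2.
Counting accepting paths from s3 by length: 1 of length 0, 1 of length 1, 3 of length 2. Total 5.

5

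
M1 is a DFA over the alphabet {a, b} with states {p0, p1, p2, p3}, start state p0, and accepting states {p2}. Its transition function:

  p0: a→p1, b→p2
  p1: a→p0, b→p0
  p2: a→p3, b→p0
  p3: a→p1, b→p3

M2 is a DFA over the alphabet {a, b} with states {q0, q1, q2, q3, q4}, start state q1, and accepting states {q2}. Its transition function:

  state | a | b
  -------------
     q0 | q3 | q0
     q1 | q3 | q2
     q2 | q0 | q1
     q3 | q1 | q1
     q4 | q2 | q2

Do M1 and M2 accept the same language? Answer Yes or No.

Exploring the product automaton M1 × M2 from the start pair (p0, q1), following both machines on each input symbol, reaches 4 state pairs: (p0, q1), (p1, q3), (p2, q2), (p3, q0).
M1 accepts in {p2} and M2 accepts in {q2}. In every reachable pair the two components are either both accepting — (p2, q2) — or both non-accepting, so no string is accepted by exactly one of the machines: L(M1) \ L(M2) and L(M2) \ L(M1) are both empty.
Hence every string is accepted by M1 iff it is accepted by M2, and the two languages coincide.

Yes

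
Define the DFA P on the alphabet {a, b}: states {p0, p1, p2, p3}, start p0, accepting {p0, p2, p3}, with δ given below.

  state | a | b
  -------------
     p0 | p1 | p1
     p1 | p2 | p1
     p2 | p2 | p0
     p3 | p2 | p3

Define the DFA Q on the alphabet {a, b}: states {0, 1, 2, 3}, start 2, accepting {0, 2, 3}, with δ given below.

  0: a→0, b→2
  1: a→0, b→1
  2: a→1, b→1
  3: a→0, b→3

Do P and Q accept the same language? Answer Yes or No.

Yes

Exploring the product automaton P × Q from the start pair (p0, 2), following both machines on each input symbol, reaches 3 state pairs: (p0, 2), (p1, 1), (p2, 0).
P accepts in {p0, p2, p3} and Q accepts in {0, 2, 3}. In every reachable pair the two components are either both accepting — (p0, 2), (p2, 0) — or both non-accepting, so no string is accepted by exactly one of the machines: L(P) \ L(Q) and L(Q) \ L(P) are both empty.
Hence every string is accepted by P iff it is accepted by Q, and the two languages coincide.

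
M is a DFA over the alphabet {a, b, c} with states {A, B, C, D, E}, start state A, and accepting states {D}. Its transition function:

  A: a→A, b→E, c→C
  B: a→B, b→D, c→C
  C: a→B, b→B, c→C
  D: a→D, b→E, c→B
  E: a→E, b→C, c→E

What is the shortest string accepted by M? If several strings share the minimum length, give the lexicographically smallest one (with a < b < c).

A breadth-first search from A reaches an accepting state first via the path A → C → B → D on input cab.
No string of length < 3 is accepted (BFS exhausts all shorter strings without reaching an accepting state), and cab is the lexicographically least accepting string of length 3.

cab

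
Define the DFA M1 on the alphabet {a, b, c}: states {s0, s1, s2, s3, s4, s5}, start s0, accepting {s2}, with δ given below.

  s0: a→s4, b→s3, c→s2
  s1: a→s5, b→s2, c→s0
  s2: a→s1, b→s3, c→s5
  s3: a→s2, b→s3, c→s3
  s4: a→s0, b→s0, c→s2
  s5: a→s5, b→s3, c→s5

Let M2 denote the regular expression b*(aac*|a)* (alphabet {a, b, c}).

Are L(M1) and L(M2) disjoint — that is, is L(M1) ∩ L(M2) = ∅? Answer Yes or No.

The string ba is accepted by both M1 and M2.
Hence L(M1) ∩ L(M2) ≠ ∅.

No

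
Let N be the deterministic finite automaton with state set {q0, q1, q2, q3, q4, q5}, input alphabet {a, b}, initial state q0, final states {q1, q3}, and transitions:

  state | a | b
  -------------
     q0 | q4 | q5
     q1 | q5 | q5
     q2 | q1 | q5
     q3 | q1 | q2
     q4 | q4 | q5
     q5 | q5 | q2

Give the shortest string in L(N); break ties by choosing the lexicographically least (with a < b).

bba

A breadth-first search from q0 reaches an accepting state first via the path q0 → q5 → q2 → q1 on input bba.
No string of length < 3 is accepted (BFS exhausts all shorter strings without reaching an accepting state), and bba is the lexicographically least accepting string of length 3.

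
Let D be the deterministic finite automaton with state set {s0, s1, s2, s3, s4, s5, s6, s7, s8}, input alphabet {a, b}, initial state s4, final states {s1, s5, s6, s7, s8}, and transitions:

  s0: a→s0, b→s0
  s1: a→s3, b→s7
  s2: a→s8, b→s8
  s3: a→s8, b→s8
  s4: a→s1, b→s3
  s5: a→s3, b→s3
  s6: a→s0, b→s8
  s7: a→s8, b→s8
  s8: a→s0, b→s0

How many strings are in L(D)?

8

The useful subgraph on states {s1, s3, s4, s7, s8} is acyclic, so L(D) is finite; the longest accepting path visits 4 useful states, giving maximum string length 3.
Counting accepting paths from s4 by length: 1 of length 1, 3 of length 2, 4 of length 3. Total 8.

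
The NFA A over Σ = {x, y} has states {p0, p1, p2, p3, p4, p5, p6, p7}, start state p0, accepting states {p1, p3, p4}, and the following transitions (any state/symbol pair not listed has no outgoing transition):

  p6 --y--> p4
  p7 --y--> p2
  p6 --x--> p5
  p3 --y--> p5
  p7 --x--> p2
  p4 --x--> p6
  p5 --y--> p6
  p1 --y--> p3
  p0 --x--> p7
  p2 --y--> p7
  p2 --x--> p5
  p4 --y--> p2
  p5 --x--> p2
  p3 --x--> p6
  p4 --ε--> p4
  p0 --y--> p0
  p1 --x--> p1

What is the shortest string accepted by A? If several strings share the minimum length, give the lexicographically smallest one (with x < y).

xxxyy

A breadth-first search from p0 reaches an accepting state first via the path p0 → p7 → p2 → p5 → p6 → p4 on input xxxyy.
No string of length < 5 is accepted (BFS exhausts all shorter strings without reaching an accepting state), and xxxyy is the lexicographically least accepting string of length 5.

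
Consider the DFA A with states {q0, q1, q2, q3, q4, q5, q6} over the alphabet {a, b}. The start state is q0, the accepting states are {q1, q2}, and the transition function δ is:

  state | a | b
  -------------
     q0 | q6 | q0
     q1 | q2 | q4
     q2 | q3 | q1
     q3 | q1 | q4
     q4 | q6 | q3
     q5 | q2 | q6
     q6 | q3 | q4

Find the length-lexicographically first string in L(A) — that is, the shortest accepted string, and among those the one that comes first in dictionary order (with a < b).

aaa

A breadth-first search from q0 reaches an accepting state first via the path q0 → q6 → q3 → q1 on input aaa.
No string of length < 3 is accepted (BFS exhausts all shorter strings without reaching an accepting state), and aaa is the lexicographically least accepting string of length 3.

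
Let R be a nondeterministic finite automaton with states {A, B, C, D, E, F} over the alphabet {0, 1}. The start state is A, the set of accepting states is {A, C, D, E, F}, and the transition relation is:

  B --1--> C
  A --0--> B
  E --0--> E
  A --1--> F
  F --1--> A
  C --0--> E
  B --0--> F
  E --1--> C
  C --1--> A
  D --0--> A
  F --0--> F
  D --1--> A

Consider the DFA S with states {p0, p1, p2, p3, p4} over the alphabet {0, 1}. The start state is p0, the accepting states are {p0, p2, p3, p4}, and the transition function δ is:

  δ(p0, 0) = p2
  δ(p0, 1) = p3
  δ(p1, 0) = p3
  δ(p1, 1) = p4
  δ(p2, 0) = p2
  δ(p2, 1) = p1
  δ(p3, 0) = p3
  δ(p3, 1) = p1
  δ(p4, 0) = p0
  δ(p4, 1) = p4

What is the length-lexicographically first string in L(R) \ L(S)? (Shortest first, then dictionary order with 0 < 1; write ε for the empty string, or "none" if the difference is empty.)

01

The string 01 is accepted by R but not by S.
No shorter string lies in the difference, and 01 is the lexicographically first length-2 string in L(R) \ L(S).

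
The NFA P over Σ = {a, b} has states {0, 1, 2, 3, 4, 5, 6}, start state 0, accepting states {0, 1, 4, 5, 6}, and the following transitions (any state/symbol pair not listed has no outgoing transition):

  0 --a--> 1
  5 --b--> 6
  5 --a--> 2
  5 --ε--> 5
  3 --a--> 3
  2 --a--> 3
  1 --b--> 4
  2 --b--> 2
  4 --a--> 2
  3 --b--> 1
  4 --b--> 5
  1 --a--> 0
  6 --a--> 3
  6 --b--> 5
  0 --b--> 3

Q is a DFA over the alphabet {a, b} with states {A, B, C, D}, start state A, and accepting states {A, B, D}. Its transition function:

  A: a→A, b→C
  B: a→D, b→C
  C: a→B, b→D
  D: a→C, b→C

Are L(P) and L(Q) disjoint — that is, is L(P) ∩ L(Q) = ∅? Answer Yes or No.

No

The empty string ε is accepted by both P and Q.
Hence L(P) ∩ L(Q) ≠ ∅.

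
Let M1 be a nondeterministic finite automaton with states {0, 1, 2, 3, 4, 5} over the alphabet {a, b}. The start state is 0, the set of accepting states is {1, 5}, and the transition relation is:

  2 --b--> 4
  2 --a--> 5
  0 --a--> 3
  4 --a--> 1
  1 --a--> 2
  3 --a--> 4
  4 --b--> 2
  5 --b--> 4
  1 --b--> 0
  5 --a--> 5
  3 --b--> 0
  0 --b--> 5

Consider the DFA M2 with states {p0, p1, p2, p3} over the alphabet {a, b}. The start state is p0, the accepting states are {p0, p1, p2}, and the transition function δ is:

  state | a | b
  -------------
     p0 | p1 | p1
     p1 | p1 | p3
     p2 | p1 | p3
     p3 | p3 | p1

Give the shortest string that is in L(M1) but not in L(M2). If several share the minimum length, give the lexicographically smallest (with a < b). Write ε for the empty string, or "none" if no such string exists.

The string bba is accepted by M1 but not by M2.
No shorter string lies in the difference, and bba is the lexicographically first length-3 string in L(M1) \ L(M2).

bba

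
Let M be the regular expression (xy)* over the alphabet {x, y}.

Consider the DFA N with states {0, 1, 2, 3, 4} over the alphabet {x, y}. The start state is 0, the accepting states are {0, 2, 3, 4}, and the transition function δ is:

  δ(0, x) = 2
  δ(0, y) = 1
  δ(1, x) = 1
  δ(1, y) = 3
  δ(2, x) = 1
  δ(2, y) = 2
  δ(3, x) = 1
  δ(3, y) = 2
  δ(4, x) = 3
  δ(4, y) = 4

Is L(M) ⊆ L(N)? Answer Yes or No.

Converting the expression M to a DFA (subset construction, then merging equivalent states) gives the minimal DFA with states {m0, m1, m2}, start state m0, accepting states {m0} and transitions m0: x→m1, y→m2; m1: x→m2, y→m0; m2: x→m2, y→m2.
Exploring the product automaton M × N from the start pair (m0, 0), following both machines on each input symbol, reaches 8 state pairs: (m0, 0), (m1, 2), (m2, 1), (m0, 2), (m2, 3), (m1, 1), (m2, 2), (m0, 3).
M accepts in {m0} and N accepts in {0, 2, 3, 4}. The reachable pairs whose M-component is accepting are (m0, 0), (m0, 2), (m0, 3); in each of them the N-component is accepting too, so the product for L(M) \ L(N) (M-component accepting, N-component rejecting) has no reachable accepting pair and the difference is empty.
Hence every string in L(M) is also in L(N).

Yes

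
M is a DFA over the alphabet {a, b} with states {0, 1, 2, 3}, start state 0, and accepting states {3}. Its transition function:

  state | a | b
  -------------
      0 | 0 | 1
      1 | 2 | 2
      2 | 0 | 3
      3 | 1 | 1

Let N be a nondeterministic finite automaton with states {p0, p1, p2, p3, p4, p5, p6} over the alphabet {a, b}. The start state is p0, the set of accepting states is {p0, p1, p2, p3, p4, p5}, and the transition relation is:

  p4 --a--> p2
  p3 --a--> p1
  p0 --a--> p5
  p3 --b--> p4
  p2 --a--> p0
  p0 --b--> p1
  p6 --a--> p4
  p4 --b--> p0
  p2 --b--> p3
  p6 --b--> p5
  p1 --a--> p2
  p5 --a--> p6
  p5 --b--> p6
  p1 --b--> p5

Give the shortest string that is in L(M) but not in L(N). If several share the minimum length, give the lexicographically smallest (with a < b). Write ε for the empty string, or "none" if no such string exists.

The string bbb is accepted by M but not by N.
No shorter string lies in the difference, and bbb is the lexicographically first length-3 string in L(M) \ L(N).

bbb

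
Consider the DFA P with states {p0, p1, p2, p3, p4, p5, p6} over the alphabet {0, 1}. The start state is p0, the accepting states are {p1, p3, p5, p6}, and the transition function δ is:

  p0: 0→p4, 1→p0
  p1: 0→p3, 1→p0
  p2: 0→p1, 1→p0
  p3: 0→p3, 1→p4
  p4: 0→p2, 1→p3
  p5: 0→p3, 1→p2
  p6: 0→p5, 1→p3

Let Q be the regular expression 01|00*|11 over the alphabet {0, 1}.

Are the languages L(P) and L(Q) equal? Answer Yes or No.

No

The string 010 is accepted by P but rejected by Q.
So L(P) ≠ L(Q).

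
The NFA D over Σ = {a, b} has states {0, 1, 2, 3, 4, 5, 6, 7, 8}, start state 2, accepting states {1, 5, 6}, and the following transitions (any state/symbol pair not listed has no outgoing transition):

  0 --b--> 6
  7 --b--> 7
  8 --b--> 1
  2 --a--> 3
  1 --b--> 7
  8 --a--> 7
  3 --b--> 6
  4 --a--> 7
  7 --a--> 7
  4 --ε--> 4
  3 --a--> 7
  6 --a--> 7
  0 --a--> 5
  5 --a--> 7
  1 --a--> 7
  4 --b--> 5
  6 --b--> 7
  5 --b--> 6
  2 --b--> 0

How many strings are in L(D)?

The useful subgraph on states {0, 2, 3, 5, 6} is acyclic, so L(D) is finite; the longest accepting path visits 4 useful states, giving maximum string length 3.
Counting accepting paths from 2 by length: 3 of length 2, 1 of length 3. Total 4.

4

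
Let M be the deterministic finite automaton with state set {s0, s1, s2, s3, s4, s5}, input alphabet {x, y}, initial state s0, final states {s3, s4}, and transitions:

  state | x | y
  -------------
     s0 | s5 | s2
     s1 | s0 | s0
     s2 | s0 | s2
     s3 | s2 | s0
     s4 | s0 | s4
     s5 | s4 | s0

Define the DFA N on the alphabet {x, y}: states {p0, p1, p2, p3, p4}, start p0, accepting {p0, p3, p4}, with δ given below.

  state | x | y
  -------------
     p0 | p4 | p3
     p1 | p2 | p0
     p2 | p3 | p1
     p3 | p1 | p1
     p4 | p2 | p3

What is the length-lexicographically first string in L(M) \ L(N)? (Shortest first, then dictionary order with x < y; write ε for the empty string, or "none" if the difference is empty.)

The string xx is accepted by M but not by N.
No shorter string lies in the difference, and xx is the lexicographically first length-2 string in L(M) \ L(N).

xx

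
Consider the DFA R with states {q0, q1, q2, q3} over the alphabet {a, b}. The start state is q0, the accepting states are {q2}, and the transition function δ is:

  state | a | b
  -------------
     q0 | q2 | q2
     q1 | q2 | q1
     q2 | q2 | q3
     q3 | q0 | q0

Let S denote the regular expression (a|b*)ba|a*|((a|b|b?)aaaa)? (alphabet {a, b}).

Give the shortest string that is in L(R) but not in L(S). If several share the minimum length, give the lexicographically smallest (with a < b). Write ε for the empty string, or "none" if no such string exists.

The string b is accepted by R but not by S.
No shorter string lies in the difference, and b is the lexicographically first length-1 string in L(R) \ L(S).

b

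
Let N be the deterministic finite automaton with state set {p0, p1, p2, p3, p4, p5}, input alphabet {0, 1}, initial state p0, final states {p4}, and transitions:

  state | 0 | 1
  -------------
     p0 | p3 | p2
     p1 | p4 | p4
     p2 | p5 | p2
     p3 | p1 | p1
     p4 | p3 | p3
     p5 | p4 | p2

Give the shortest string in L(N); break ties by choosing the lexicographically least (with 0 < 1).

A breadth-first search from p0 reaches an accepting state first via the path p0 → p3 → p1 → p4 on input 000.
No string of length < 3 is accepted (BFS exhausts all shorter strings without reaching an accepting state), and 000 is the lexicographically least accepting string of length 3.

000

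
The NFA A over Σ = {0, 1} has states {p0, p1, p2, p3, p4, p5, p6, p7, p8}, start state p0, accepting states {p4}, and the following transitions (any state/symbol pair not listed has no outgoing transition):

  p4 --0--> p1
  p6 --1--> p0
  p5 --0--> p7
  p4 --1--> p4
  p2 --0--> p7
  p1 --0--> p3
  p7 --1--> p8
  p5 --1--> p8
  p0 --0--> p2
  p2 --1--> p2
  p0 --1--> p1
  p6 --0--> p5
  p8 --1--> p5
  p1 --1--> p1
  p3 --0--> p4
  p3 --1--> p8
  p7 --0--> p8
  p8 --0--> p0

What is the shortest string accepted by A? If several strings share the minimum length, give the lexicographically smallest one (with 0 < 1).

A breadth-first search from p0 reaches an accepting state first via the path p0 → p1 → p3 → p4 on input 100.
No string of length < 3 is accepted (BFS exhausts all shorter strings without reaching an accepting state), and 100 is the lexicographically least accepting string of length 3.

100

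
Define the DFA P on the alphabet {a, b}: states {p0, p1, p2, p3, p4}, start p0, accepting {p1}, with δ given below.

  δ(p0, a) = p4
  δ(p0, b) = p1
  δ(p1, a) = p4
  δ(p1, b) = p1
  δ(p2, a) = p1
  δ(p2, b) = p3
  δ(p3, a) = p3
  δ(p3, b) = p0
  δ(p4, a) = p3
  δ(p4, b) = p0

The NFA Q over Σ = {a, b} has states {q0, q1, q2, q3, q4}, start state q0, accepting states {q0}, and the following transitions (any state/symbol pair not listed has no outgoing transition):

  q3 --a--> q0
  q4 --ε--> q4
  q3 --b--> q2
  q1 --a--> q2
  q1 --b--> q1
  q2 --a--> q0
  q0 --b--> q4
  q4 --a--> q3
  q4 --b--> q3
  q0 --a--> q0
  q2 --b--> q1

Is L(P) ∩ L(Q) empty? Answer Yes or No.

Yes

Exploring the product automaton P × Q from the start pair (p0, q0), following both machines on each input symbol, reaches 12 state pairs: (p0, q0), (p4, q0), (p1, q4), (p3, q0), (p0, q4), (p4, q3), (p1, q3), (p0, q2), (p1, q2), (p1, q1), (p4, q2), (p0, q1).
P accepts in {p1} and Q accepts in {q0}; no reachable pair has both components accepting, so no string drives both machines to acceptance simultaneously and L(P) ∩ L(Q) = ∅.
So no string is accepted by both, and the intersection is empty.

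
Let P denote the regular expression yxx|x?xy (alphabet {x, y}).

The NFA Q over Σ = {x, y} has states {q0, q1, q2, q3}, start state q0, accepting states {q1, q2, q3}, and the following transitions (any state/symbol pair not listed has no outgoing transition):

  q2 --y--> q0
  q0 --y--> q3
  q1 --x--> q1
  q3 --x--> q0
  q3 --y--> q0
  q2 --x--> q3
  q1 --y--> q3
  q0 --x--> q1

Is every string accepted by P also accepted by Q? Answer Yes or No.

Yes

Converting the expression P to a DFA (subset construction, then merging equivalent states) gives the minimal DFA with states {p0, p1, p2, p3, p4, p5, p6}, start state p0, accepting states {p4} and transitions p0: x→p1, y→p2; p1: x→p3, y→p4; p2: x→p5, y→p6; p3: x→p6, y→p4; p4: x→p6, y→p6; p5: x→p4, y→p6; p6: x→p6, y→p6.
Exploring the product automaton P × Q from the start pair (p0, q0), following both machines on each input symbol, reaches 10 state pairs: (p0, q0), (p1, q1), (p2, q3), (p3, q1), (p4, q3), (p5, q0), (p6, q0), (p6, q1), (p4, q1), (p6, q3).
P accepts in {p4} and Q accepts in {q1, q2, q3}. The reachable pairs whose P-component is accepting are (p4, q3), (p4, q1); in each of them the Q-component is accepting too, so the product for L(P) \ L(Q) (P-component accepting, Q-component rejecting) has no reachable accepting pair and the difference is empty.
Hence every string in L(P) is also in L(Q).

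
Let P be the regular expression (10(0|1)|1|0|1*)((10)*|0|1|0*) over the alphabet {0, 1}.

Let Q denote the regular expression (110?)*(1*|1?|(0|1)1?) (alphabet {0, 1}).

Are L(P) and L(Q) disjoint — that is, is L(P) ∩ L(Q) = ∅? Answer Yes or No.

No

The empty string ε is accepted by both P and Q.
Hence L(P) ∩ L(Q) ≠ ∅.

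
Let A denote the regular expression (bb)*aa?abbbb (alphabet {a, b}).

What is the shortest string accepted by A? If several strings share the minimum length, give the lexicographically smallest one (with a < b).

aabbbb

By inspection of the expression, no string of length less than 6 matches, and aabbbb is the lexicographically first match of length 6.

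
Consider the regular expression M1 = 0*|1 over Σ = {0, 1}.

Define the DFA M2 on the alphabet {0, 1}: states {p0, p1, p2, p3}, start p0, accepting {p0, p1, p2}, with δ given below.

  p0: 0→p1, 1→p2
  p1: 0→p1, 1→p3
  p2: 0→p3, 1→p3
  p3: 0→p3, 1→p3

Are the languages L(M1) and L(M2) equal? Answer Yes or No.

Converting the expression M1 to a DFA (subset construction, then merging equivalent states) gives the minimal DFA with states {r0, r1, r2, r3}, start state r0, accepting states {r0, r1, r2} and transitions r0: 0→r1, 1→r2; r1: 0→r1, 1→r3; r2: 0→r3, 1→r3; r3: 0→r3, 1→r3.
Exploring the product automaton M1 × M2 from the start pair (r0, p0), following both machines on each input symbol, reaches 4 state pairs: (r0, p0), (r1, p1), (r2, p2), (r3, p3).
M1 accepts in {r0, r1, r2} and M2 accepts in {p0, p1, p2}. In every reachable pair the two components are either both accepting — (r0, p0), (r1, p1), (r2, p2) — or both non-accepting, so no string is accepted by exactly one of the machines: L(M1) \ L(M2) and L(M2) \ L(M1) are both empty.
Hence every string is accepted by M1 iff it is accepted by M2, and the two languages coincide.

Yes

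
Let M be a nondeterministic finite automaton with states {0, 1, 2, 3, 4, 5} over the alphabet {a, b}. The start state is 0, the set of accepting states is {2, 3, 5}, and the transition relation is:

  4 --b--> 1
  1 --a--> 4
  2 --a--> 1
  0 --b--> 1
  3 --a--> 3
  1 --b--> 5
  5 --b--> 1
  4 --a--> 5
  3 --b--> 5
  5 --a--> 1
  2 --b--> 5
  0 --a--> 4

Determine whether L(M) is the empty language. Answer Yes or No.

The string aa is accepted: the run 0 → 4 → 5 ends in the accepting state 5.
Since at least one string is accepted, L(M) is not empty.

No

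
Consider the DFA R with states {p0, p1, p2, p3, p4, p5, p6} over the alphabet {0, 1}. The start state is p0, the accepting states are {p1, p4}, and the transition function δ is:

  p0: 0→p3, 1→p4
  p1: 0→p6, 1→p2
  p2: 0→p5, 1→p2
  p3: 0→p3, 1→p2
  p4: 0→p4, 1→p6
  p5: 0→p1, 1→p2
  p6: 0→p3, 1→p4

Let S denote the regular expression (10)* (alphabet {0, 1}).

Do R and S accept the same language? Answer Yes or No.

No

The string 1 is accepted by R but rejected by S.
So L(R) ≠ L(S).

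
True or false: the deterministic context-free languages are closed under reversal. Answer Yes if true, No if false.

L = {c bⁿaⁿ : n≥0} ∪ {d b²ⁿaⁿ : n≥0} is a DCFL: the first symbol tells a deterministic PDA whether to pop one or two b's per a. Its reversal Lᴿ = {aⁿbⁿ c : n≥0} ∪ {aⁿb²ⁿ d : n≥0} is not. DCFLs are closed under right quotient by regular languages, and Lᴿ/{c, d} = {aⁿbⁿ : n≥0} ∪ {aⁿb²ⁿ : n≥0} — the standard context-free language accepted by no deterministic PDA (intuitively the machine would have to commit to a b-to-a ratio before the distinguishing marker arrives; formally, a DPDA for it would have a single run on aⁿb²ⁿ, accepting after the prefix aⁿbⁿ and accepting again after n more b's; an ordinary PDA that simulates it on a's and b's and, at any moment when it is accepting, may switch to reading only a fresh letter e while feeding each e to the simulation as a b, would accept aⁱbʲeᵏ (k≥1) exactly when both aⁱbʲ and aⁱbʲ⁺ᵏ are in the language, i.e. its language intersected with the regular set a*b*e⁺ would be exactly {aⁿbⁿeⁿ : n≥1} — impossible, since context-free languages are closed under intersection with regular sets and {aⁿbⁿeⁿ} is not context-free). So Lᴿ cannot be a DCFL.

No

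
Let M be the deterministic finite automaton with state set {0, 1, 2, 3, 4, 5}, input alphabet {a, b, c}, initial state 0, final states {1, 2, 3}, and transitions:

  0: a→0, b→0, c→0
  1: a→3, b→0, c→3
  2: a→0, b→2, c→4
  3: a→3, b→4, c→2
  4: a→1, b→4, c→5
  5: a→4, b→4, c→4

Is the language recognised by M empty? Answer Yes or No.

The states reachable from the start state are {0}.
None of the accepting states {1, 2, 3} is reachable, so no string is accepted and L(M) = ∅.

Yes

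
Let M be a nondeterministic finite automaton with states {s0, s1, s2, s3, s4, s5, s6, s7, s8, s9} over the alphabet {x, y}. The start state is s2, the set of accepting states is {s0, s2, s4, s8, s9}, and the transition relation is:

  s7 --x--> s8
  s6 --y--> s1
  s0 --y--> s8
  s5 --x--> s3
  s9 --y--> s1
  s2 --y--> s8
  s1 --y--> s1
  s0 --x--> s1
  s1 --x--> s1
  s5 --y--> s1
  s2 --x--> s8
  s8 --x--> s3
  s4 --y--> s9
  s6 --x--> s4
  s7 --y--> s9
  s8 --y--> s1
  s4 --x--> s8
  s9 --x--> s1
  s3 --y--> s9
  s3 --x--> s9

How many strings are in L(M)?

7

The useful subgraph on states {s2, s3, s8, s9} is acyclic, so L(M) is finite; the longest accepting path visits 4 useful states, giving maximum string length 3.
Counting accepting paths from s2 by length: 1 of length 0, 2 of length 1, 4 of length 3. Total 7.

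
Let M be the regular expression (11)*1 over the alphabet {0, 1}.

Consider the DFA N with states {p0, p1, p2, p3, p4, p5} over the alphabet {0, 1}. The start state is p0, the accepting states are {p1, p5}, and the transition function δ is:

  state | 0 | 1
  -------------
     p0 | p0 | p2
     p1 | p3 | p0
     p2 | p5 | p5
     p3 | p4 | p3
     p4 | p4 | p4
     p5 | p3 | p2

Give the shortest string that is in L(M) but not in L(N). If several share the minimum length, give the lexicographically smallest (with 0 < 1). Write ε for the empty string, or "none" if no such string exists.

The string 1 is accepted by M but not by N.
No shorter string lies in the difference, and 1 is the lexicographically first length-1 string in L(M) \ L(N).

1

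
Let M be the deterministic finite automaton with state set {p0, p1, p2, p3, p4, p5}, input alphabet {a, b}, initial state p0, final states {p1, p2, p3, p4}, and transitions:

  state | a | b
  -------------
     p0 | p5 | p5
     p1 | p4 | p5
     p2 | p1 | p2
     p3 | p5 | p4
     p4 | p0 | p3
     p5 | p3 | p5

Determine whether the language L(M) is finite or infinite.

State p0 is reachable from the start and can reach an accepting state, and it lies on the cycle p0 → p5 → p3 → p4 → p0.
Traversing that cycle any number of times yields accepted strings of unbounded length, so the language is infinite.

infinite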